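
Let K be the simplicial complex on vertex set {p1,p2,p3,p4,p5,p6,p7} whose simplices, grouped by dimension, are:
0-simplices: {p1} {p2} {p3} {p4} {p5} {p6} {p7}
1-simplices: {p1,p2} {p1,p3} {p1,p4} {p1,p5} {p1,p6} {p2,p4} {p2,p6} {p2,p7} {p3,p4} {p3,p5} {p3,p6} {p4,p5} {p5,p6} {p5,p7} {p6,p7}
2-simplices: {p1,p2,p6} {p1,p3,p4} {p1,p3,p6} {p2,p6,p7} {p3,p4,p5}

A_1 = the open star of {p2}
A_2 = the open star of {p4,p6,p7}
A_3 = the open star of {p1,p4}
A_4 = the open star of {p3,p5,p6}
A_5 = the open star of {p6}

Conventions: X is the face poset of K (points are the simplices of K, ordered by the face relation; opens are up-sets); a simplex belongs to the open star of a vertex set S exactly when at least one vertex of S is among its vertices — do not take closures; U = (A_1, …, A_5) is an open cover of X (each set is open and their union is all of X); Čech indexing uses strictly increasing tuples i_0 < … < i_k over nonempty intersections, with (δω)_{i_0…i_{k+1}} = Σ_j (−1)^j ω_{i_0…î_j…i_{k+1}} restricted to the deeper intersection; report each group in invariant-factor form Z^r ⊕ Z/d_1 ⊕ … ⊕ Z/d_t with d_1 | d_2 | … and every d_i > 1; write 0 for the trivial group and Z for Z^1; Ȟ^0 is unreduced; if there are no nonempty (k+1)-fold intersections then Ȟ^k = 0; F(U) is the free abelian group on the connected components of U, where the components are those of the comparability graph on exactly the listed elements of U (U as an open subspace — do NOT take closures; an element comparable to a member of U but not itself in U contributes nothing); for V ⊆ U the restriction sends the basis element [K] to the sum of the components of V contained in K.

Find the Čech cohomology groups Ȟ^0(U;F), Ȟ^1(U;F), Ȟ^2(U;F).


Ȟ^0(U;F) ≅ Z; Ȟ^1(U;F) ≅ Z^3; Ȟ^2(U;F) ≅ 0

intersection data:
  A1={{p2},{p1,p2},{p2,p4},{p2,p6},{p2,p7},{p1,p2,p6},{p2,p6,p7}} A2={{p4},{p6},{p7},{p1,p4},{p1,p6},{p2,p4},{p2,p6},{p2,p7},{p3,p4},{p3,p6},{p4,p5},{p5,p6},{p5,p7},{p6,p7},{p1,p2,p6},{p1,p3,p4},{p1,p3,p6},{p2,p6,p7},{p3,p4,p5}} A3={{p1},{p4},{p1,p2},{p1,p3},{p1,p4},{p1,p5},{p1,p6},{p2,p4},{p3,p4},{p4,p5},{p1,p2,p6},{p1,p3,p4},{p1,p3,p6},{p3,p4,p5}} A4={{p3},{p5},{p6},{p1,p3},{p1,p5},{p1,p6},{p2,p6},{p3,p4},{p3,p5},{p3,p6},{p4,p5},{p5,p6},{p5,p7},{p6,p7},{p1,p2,p6},{p1,p3,p4},{p1,p3,p6},{p2,p6,p7},{p3,p4,p5}} A5={{p6},{p1,p6},{p2,p6},{p3,p6},{p5,p6},{p6,p7},{p1,p2,p6},{p1,p3,p6},{p2,p6,p7}}
  A12={{p2,p4},{p2,p6},{p2,p7},{p1,p2,p6},{p2,p6,p7}} A13={{p1,p2},{p2,p4},{p1,p2,p6}} A14={{p2,p6},{p1,p2,p6},{p2,p6,p7}} A15={{p2,p6},{p1,p2,p6},{p2,p6,p7}} A23={{p4},{p1,p4},{p1,p6},{p2,p4},{p3,p4},{p4,p5},{p1,p2,p6},{p1,p3,p4},{p1,p3,p6},{p3,p4,p5}} A24={{p6},{p1,p6},{p2,p6},{p3,p4},{p3,p6},{p4,p5},{p5,p6},{p5,p7},{p6,p7},{p1,p2,p6},{p1,p3,p4},{p1,p3,p6},{p2,p6,p7},{p3,p4,p5}} A25={{p6},{p1,p6},{p2,p6},{p3,p6},{p5,p6},{p6,p7},{p1,p2,p6},{p1,p3,p6},{p2,p6,p7}} A34={{p1,p3},{p1,p5},{p1,p6},{p3,p4},{p4,p5},{p1,p2,p6},{p1,p3,p4},{p1,p3,p6},{p3,p4,p5}} A35={{p1,p6},{p1,p2,p6},{p1,p3,p6}} A45={{p6},{p1,p6},{p2,p6},{p3,p6},{p5,p6},{p6,p7},{p1,p2,p6},{p1,p3,p6},{p2,p6,p7}}
  A123={{p2,p4},{p1,p2,p6}} A124={{p2,p6},{p1,p2,p6},{p2,p6,p7}} A125={{p2,p6},{p1,p2,p6},{p2,p6,p7}} A134={{p1,p2,p6}} A135={{p1,p2,p6}} A145={{p2,p6},{p1,p2,p6},{p2,p6,p7}} A234={{p1,p6},{p3,p4},{p4,p5},{p1,p2,p6},{p1,p3,p4},{p1,p3,p6},{p3,p4,p5}} A235={{p1,p6},{p1,p2,p6},{p1,p3,p6}} A245={{p6},{p1,p6},{p2,p6},{p3,p6},{p5,p6},{p6,p7},{p1,p2,p6},{p1,p3,p6},{p2,p6,p7}} A345={{p1,p6},{p1,p2,p6},{p1,p3,p6}}
  A1234={{p1,p2,p6}} A1235={{p1,p2,p6}} A1245={{p2,p6},{p1,p2,p6},{p2,p6,p7}} A1345={{p1,p2,p6}} A2345={{p1,p6},{p1,p2,p6},{p1,p3,p6}}
  A12345={{p1,p2,p6}}
components per intersection:
  A1: {{p2},{p1,p2},{p2,p4},{p2,p6},{p2,p7},{p1,p2,p6},{p2,p6,p7}}
  A2: {{p4},{p1,p4},{p2,p4},{p3,p4},{p4,p5},{p1,p3,p4},{p3,p4,p5}} {{p6},{p7},{p1,p6},{p2,p6},{p2,p7},{p3,p6},{p5,p6},{p5,p7},{p6,p7},{p1,p2,p6},{p1,p3,p6},{p2,p6,p7}}
  A3: {{p1},{p4},{p1,p2},{p1,p3},{p1,p4},{p1,p5},{p1,p6},{p2,p4},{p3,p4},{p4,p5},{p1,p2,p6},{p1,p3,p4},{p1,p3,p6},{p3,p4,p5}}
  A4: {{p3},{p5},{p6},{p1,p3},{p1,p5},{p1,p6},{p2,p6},{p3,p4},{p3,p5},{p3,p6},{p4,p5},{p5,p6},{p5,p7},{p6,p7},{p1,p2,p6},{p1,p3,p4},{p1,p3,p6},{p2,p6,p7},{p3,p4,p5}}
  A5: {{p6},{p1,p6},{p2,p6},{p3,p6},{p5,p6},{p6,p7},{p1,p2,p6},{p1,p3,p6},{p2,p6,p7}}
  A12: {{p2,p4}} {{p2,p6},{p2,p7},{p1,p2,p6},{p2,p6,p7}}
  A13: {{p1,p2},{p1,p2,p6}} {{p2,p4}}
  A14: {{p2,p6},{p1,p2,p6},{p2,p6,p7}}
  A15: {{p2,p6},{p1,p2,p6},{p2,p6,p7}}
  A23: {{p4},{p1,p4},{p2,p4},{p3,p4},{p4,p5},{p1,p3,p4},{p3,p4,p5}} {{p1,p6},{p1,p2,p6},{p1,p3,p6}}
  A24: {{p6},{p1,p6},{p2,p6},{p3,p6},{p5,p6},{p6,p7},{p1,p2,p6},{p1,p3,p6},{p2,p6,p7}} {{p3,p4},{p4,p5},{p1,p3,p4},{p3,p4,p5}} {{p5,p7}}
  A25: {{p6},{p1,p6},{p2,p6},{p3,p6},{p5,p6},{p6,p7},{p1,p2,p6},{p1,p3,p6},{p2,p6,p7}}
  A34: {{p1,p3},{p1,p6},{p3,p4},{p4,p5},{p1,p2,p6},{p1,p3,p4},{p1,p3,p6},{p3,p4,p5}} {{p1,p5}}
  A35: {{p1,p6},{p1,p2,p6},{p1,p3,p6}}
  A45: {{p6},{p1,p6},{p2,p6},{p3,p6},{p5,p6},{p6,p7},{p1,p2,p6},{p1,p3,p6},{p2,p6,p7}}
  A123: {{p2,p4}} {{p1,p2,p6}}
  A124: {{p2,p6},{p1,p2,p6},{p2,p6,p7}}
  A125: {{p2,p6},{p1,p2,p6},{p2,p6,p7}}
  A134: {{p1,p2,p6}}
  A135: {{p1,p2,p6}}
  A145: {{p2,p6},{p1,p2,p6},{p2,p6,p7}}
  A234: {{p1,p6},{p1,p2,p6},{p1,p3,p6}} {{p3,p4},{p4,p5},{p1,p3,p4},{p3,p4,p5}}
  A235: {{p1,p6},{p1,p2,p6},{p1,p3,p6}}
  A245: {{p6},{p1,p6},{p2,p6},{p3,p6},{p5,p6},{p6,p7},{p1,p2,p6},{p1,p3,p6},{p2,p6,p7}}
  A345: {{p1,p6},{p1,p2,p6},{p1,p3,p6}}
  A1234: {{p1,p2,p6}}
  A1235: {{p1,p2,p6}}
  A1245: {{p2,p6},{p1,p2,p6},{p2,p6,p7}}
  A1345: {{p1,p2,p6}}
  A2345: {{p1,p6},{p1,p2,p6},{p1,p3,p6}}
  A12345: {{p1,p2,p6}}
C dims 6,16,12,5; δ0: rk 5, SNF 1^5; δ1: rk 8, SNF 1^8; δ2: rk 4, SNF 1^4
Ȟ^0 = (6 − 5) − 0 = 1, so Ȟ^0 ≅ Z
Ȟ^1 = (16 − 8) − 5 = 3, so Ȟ^1 ≅ Z^3
Ȟ^2 = (12 − 4) − 8 = 0, so Ȟ^2 ≅ 0


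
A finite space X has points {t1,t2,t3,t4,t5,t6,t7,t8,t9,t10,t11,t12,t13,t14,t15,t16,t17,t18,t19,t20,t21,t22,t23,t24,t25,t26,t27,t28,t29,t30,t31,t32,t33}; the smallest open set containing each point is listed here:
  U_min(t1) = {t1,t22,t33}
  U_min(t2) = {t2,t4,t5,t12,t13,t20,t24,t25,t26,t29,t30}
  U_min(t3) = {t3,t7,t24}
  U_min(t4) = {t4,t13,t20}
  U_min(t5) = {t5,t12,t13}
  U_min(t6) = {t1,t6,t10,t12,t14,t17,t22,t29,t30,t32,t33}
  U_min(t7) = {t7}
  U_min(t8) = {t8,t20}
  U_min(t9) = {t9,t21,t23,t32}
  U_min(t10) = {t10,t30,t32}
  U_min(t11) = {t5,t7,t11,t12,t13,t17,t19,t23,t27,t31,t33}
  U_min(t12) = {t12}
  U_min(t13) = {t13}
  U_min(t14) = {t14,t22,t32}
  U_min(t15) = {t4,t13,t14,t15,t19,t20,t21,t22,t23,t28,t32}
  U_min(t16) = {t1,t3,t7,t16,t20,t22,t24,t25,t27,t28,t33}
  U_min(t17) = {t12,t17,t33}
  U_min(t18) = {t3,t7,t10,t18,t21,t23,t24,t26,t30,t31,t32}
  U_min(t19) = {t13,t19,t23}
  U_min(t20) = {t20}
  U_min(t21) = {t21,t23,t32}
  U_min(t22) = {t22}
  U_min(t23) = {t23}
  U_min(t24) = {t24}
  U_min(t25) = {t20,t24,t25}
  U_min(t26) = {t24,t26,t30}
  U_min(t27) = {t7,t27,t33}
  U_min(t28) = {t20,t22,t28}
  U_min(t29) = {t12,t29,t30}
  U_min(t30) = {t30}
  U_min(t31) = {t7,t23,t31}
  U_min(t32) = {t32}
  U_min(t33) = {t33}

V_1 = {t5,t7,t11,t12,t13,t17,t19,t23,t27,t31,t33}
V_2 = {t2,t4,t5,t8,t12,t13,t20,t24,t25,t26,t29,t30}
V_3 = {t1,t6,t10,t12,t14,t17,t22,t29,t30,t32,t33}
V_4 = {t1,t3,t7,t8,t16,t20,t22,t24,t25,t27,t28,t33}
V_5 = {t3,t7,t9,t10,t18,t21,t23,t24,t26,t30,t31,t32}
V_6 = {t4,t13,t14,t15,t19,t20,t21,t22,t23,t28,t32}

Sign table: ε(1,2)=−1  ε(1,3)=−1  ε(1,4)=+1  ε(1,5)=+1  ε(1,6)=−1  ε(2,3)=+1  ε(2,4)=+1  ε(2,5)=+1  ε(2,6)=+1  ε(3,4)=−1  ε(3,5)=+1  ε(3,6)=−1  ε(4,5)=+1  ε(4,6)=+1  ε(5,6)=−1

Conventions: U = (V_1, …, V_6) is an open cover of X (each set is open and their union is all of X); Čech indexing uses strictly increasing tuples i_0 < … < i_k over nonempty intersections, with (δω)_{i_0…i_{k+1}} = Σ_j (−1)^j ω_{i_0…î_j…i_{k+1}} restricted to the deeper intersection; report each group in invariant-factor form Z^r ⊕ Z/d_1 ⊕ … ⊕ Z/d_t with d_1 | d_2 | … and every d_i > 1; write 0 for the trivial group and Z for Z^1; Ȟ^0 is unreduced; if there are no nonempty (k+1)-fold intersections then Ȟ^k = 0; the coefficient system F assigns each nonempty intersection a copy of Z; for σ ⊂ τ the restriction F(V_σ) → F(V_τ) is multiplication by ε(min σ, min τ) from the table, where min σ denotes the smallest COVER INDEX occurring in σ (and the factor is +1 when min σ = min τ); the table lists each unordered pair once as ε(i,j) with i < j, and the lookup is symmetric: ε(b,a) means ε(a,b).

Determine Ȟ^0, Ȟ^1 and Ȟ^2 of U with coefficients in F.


nerve of the cover:
  V12={t5,t12,t13} V13={t12,t17,t33} V14={t7,t27,t33} V15={t7,t23,t31} V16={t13,t19,t23} V23={t12,t29,t30} V24={t8,t20,t24,t25} V25={t24,t26,t30} V26={t4,t13,t20} V34={t1,t22,t33} V35={t10,t30,t32} V36={t14,t22,t32} V45={t3,t7,t24} V46={t20,t22,t28} V56={t21,t23,t32}
  V123={t12} V126={t13} V134={t33} V145={t7} V156={t23} V235={t30} V245={t24} V246={t20} V346={t22} V356={t32}
C dims 6,15,10; δ0: rk 6, SNF 1^5·2; δ1: rk 9, SNF 1^9
Ȟ^0 = (6 − 6) − 0 = 0, so Ȟ^0 ≅ 0
Ȟ^1 = (15 − 9) − 6 = 0 plus torsion [2], so Ȟ^1 ≅ Z/2
Ȟ^2 = (10 − 0) − 9 = 1, so Ȟ^2 ≅ Z

Ȟ^0 ≅ 0,  Ȟ^1 ≅ Z/2,  Ȟ^2 ≅ Z


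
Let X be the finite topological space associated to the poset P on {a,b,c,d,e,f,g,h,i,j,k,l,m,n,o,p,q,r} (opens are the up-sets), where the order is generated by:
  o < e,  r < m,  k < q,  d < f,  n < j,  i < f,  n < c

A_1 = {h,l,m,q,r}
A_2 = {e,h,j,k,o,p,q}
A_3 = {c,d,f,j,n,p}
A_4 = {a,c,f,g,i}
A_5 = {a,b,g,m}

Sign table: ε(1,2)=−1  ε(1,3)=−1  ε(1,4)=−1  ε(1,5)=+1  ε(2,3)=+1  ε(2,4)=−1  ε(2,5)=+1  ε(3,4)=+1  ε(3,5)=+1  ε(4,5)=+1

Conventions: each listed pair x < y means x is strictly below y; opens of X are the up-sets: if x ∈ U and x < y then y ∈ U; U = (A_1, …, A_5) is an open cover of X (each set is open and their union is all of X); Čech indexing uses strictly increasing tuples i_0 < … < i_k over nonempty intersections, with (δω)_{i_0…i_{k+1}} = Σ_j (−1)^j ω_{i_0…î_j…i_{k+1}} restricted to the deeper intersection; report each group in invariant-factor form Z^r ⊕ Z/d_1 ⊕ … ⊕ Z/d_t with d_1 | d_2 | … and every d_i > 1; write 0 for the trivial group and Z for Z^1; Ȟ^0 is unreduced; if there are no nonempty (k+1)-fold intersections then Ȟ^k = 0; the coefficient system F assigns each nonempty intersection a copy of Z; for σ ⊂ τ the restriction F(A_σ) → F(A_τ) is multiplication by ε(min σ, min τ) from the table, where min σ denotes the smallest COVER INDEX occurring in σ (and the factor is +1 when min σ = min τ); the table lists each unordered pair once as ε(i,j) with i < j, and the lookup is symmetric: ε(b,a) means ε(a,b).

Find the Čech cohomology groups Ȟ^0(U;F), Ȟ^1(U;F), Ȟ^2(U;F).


Ȟ^0 = 0, Ȟ^1 = Z/2, Ȟ^2 = 0

nerve of the cover:
  A12={h,q} A15={m} A23={j,p} A34={c,f} A45={a,g}
C dims 5,5; δ0: rk 5, SNF 1^4·2
Ȟ^0 = (5 − 5) − 0 = 0, so Ȟ^0 ≅ 0
Ȟ^1 = (5 − 0) − 5 = 0 plus torsion [2], so Ȟ^1 ≅ Z/2
Ȟ^2 = (0 − 0) − 0 = 0, so Ȟ^2 ≅ 0


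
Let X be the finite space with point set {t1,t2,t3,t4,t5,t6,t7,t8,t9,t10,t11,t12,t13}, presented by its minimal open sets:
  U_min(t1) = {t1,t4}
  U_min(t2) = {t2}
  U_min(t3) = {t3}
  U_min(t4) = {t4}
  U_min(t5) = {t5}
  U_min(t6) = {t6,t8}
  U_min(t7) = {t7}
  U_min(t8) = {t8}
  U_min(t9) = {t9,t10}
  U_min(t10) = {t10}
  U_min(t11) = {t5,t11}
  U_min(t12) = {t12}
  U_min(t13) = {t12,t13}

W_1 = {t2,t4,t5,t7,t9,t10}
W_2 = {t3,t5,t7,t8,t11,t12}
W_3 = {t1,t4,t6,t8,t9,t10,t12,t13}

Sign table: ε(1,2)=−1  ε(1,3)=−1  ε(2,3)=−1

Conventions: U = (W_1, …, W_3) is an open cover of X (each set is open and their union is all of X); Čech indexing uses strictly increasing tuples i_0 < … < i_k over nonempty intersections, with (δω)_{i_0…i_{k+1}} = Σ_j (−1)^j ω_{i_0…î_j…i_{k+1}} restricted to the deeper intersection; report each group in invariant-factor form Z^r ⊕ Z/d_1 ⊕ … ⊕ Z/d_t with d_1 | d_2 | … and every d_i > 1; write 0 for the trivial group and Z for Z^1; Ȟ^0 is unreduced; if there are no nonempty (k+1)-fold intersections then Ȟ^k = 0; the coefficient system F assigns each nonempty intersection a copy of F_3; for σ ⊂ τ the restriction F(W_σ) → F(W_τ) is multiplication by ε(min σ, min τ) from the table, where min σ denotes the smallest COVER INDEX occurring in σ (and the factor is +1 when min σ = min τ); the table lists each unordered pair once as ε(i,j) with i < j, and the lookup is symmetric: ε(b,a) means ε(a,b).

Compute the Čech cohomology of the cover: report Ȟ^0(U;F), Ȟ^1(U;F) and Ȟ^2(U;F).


Ȟ^0 ≅ 0; Ȟ^1 ≅ 0; Ȟ^2 ≅ 0

cover nerve:
  W12={t5,t7} W13={t4,t9,t10} W23={t8,t12}
C dims 3,3; δ0: rk_F3 3
Ȟ^0: (3−3)−0=0 ⇒ 0
Ȟ^1: (3−0)−3=0 ⇒ 0
Ȟ^2: (0−0)−0=0 ⇒ 0


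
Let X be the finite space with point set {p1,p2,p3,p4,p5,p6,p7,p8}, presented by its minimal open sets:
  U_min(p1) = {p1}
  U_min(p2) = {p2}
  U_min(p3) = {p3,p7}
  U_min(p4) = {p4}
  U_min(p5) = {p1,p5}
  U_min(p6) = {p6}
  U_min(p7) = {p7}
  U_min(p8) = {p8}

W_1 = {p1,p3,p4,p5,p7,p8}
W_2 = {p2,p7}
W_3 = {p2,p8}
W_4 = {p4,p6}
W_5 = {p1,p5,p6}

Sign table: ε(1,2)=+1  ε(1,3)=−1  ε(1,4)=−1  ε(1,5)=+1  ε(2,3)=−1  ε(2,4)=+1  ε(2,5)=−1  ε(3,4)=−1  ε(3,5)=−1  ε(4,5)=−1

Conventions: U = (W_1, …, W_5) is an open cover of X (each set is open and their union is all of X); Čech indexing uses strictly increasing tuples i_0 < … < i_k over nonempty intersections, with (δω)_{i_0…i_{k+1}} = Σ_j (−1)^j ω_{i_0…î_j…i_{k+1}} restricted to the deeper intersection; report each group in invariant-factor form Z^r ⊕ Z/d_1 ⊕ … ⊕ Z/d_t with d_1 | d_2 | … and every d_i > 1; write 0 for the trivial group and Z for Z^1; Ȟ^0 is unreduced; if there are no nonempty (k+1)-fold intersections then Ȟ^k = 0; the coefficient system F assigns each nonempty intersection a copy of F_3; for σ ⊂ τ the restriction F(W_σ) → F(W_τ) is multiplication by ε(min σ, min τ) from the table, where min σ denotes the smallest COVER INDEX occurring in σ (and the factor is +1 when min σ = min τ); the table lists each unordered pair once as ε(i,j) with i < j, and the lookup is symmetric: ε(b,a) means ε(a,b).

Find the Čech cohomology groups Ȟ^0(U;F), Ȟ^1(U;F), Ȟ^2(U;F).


cover nerve:
  W12={p7} W13={p8} W14={p4} W15={p1,p5} W23={p2} W45={p6}
C dims 5,6; δ0: rk_F3 4
Ȟ^0: (5−4)−0=1 ⇒ Z/3
Ȟ^1: (6−0)−4=2 ⇒ Z/3 ⊕ Z/3
Ȟ^2: (0−0)−0=0 ⇒ 0

Ȟ^0 ≅ Z/3; Ȟ^1 ≅ Z/3 ⊕ Z/3; Ȟ^2 ≅ 0


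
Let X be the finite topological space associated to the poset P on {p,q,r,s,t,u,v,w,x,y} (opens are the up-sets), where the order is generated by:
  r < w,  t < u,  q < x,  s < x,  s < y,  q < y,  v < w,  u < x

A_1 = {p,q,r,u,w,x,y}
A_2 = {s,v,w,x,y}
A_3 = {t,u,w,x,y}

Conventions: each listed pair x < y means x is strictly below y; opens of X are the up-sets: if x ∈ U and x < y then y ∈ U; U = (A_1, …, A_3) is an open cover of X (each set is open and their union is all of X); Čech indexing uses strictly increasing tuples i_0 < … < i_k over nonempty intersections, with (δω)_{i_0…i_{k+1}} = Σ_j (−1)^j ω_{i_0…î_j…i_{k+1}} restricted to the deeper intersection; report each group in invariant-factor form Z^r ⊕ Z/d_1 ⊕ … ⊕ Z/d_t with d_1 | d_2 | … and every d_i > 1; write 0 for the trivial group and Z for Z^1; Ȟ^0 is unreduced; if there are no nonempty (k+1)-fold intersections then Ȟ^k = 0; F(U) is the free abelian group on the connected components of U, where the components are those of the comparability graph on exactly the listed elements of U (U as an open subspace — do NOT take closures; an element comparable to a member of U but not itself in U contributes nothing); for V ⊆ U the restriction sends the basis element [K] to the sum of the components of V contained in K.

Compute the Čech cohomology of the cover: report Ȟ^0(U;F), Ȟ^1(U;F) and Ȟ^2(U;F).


nerve of the cover:
  A12={w,x,y} A13={u,w,x,y} A23={w,x,y}
  A123={w,x,y}
components per intersection:
  A1: {p} {q,u,x,y} {r,w}
  A2: {s,x,y} {v,w}
  A3: {t,u,x} {w} {y}
  A12: {w} {x} {y}
  A13: {u,x} {w} {y}
  A23: {w} {x} {y}
  A123: {w} {x} {y}
C dims 8,9,3; δ0: rk 5, SNF 1^5; δ1: rk 3, SNF 1^3
Ȟ^0 = (8 − 5) − 0 = 3, so Ȟ^0 ≅ Z^3
Ȟ^1 = (9 − 3) − 5 = 1, so Ȟ^1 ≅ Z
Ȟ^2 = (3 − 0) − 3 = 0, so Ȟ^2 ≅ 0

Ȟ^0 = Z^3, Ȟ^1 = Z, Ȟ^2 = 0


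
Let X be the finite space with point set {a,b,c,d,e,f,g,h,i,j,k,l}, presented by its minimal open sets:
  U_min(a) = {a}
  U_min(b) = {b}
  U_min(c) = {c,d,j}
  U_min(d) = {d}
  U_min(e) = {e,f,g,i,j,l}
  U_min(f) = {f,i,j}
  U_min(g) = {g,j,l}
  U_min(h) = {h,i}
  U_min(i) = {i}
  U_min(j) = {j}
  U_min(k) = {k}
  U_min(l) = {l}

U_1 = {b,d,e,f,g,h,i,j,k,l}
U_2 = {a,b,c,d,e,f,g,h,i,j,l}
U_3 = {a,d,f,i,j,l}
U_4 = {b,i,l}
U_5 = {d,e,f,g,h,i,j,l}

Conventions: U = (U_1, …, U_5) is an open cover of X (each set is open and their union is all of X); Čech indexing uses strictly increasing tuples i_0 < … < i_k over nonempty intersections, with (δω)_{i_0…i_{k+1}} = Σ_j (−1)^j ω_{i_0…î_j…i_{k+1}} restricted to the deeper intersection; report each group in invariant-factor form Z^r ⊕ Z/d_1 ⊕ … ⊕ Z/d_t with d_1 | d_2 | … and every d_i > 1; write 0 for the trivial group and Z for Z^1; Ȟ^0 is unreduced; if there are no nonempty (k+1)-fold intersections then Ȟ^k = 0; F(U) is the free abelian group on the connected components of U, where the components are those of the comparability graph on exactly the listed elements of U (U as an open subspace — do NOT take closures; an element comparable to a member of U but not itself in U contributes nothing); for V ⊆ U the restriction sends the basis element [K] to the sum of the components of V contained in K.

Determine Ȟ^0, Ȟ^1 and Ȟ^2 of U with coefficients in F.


Ȟ^0(U;F) ≅ Z^4, Ȟ^1(U;F) ≅ 0, Ȟ^2(U;F) ≅ 0

nerve simplices:
  U12={b,d,e,f,g,h,i,j,l} U13={d,f,i,j,l} U14={b,i,l} U15={d,e,f,g,h,i,j,l} U23={a,d,f,i,j,l} U24={b,i,l} U25={d,e,f,g,h,i,j,l} U34={i,l} U35={d,f,i,j,l} U45={i,l}
  U123={d,f,i,j,l} U124={b,i,l} U125={d,e,f,g,h,i,j,l} U134={i,l} U135={d,f,i,j,l} U145={i,l} U234={i,l} U235={d,f,i,j,l} U245={i,l} U345={i,l}
  U1234={i,l} U1235={d,f,i,j,l} U1245={i,l} U1345={i,l} U2345={i,l}
  U12345={i,l}
components per intersection:
  U1: {b} {d} {e,f,g,h,i,j,l} {k}
  U2: {a} {b} {c,d,e,f,g,h,i,j,l}
  U3: {a} {d} {f,i,j} {l}
  U4: {b} {i} {l}
  U5: {d} {e,f,g,h,i,j,l}
  U12: {b} {d} {e,f,g,h,i,j,l}
  U13: {d} {f,i,j} {l}
  U14: {b} {i} {l}
  U15: {d} {e,f,g,h,i,j,l}
  U23: {a} {d} {f,i,j} {l}
  U24: {b} {i} {l}
  U25: {d} {e,f,g,h,i,j,l}
  U34: {i} {l}
  U35: {d} {f,i,j} {l}
  U45: {i} {l}
  U123: {d} {f,i,j} {l}
  U124: {b} {i} {l}
  U125: {d} {e,f,g,h,i,j,l}
  U134: {i} {l}
  U135: {d} {f,i,j} {l}
  U145: {i} {l}
  U234: {i} {l}
  U235: {d} {f,i,j} {l}
  U245: {i} {l}
  U345: {i} {l}
  U1234: {i} {l}
  U1235: {d} {f,i,j} {l}
  U1245: {i} {l}
  U1345: {i} {l}
  U2345: {i} {l}
  U12345: {i} {l}
C dims 16,27,24,11; δ0: rk 12, SNF 1^12; δ1: rk 15, SNF 1^15; δ2: rk 9, SNF 1^9
degree 0: 16−12−0 = 4 → Ȟ^0 ≅ Z^4
degree 1: 27−15−12 = 0 → Ȟ^1 ≅ 0
degree 2: 24−9−15 = 0 → Ȟ^2 ≅ 0


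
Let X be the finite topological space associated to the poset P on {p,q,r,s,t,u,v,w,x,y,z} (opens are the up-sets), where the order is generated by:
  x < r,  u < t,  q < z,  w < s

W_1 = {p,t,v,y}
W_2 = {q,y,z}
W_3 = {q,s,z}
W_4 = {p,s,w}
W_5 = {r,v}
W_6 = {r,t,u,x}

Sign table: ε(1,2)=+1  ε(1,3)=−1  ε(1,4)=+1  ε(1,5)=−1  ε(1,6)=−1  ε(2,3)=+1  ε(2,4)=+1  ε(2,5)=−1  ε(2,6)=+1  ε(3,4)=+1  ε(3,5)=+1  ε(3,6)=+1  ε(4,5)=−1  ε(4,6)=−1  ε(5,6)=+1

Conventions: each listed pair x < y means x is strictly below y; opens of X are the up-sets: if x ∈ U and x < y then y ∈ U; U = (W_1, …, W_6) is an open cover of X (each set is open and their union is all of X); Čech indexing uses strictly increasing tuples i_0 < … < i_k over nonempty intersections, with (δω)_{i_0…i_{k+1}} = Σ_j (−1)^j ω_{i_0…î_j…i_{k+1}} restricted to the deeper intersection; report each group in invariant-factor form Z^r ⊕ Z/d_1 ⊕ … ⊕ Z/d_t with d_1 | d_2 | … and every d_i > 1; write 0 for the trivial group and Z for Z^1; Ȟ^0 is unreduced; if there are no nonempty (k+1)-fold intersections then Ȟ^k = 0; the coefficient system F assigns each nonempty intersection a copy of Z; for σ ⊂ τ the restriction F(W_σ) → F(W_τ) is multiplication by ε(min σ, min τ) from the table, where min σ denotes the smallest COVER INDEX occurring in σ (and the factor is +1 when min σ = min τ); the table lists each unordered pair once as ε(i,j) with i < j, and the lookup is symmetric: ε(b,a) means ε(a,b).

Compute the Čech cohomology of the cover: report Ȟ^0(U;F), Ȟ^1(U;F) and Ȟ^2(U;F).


Ȟ^0 = Z, Ȟ^1 = Z^2, Ȟ^2 = 0

nonempty intersections:
  W12={y} W14={p} W15={v} W16={t} W23={q,z} W34={s} W56={r}
C dims 6,7; δ0: rk 5, SNF 1^5
Ȟ^0: (6−5)−0=1 ⇒ Z
Ȟ^1: (7−0)−5=2 ⇒ Z^2
Ȟ^2: (0−0)−0=0 ⇒ 0


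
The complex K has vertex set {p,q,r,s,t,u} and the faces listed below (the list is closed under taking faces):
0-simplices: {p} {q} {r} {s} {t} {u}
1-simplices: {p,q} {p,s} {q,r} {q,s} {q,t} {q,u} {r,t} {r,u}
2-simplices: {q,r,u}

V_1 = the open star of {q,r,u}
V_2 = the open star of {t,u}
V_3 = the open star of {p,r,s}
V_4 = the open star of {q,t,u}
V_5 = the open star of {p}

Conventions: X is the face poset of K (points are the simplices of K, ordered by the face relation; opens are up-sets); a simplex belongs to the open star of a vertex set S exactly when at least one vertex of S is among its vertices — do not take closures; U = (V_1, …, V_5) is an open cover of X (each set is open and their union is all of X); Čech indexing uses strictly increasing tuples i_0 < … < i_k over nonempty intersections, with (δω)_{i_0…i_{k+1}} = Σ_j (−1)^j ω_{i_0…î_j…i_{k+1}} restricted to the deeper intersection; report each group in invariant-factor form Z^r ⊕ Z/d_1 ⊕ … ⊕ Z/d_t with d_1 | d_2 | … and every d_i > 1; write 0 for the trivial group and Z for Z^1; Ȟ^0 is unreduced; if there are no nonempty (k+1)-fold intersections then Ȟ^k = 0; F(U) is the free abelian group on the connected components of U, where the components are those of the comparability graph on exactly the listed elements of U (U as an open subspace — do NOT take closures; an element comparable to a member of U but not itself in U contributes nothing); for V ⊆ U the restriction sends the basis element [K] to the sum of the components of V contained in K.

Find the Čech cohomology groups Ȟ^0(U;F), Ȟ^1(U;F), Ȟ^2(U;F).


Ȟ^0 ≅ Z, Ȟ^1 ≅ Z^2, Ȟ^2 ≅ 0

nerve simplices:
  V1={{q},{r},{u},{p,q},{q,r},{q,s},{q,t},{q,u},{r,t},{r,u},{q,r,u}} V2={{t},{u},{q,t},{q,u},{r,t},{r,u},{q,r,u}} V3={{p},{r},{s},{p,q},{p,s},{q,r},{q,s},{r,t},{r,u},{q,r,u}} V4={{q},{t},{u},{p,q},{q,r},{q,s},{q,t},{q,u},{r,t},{r,u},{q,r,u}} V5={{p},{p,q},{p,s}}
  V12={{u},{q,t},{q,u},{r,t},{r,u},{q,r,u}} V13={{r},{p,q},{q,r},{q,s},{r,t},{r,u},{q,r,u}} V14={{q},{u},{p,q},{q,r},{q,s},{q,t},{q,u},{r,t},{r,u},{q,r,u}} V15={{p,q}} V23={{r,t},{r,u},{q,r,u}} V24={{t},{u},{q,t},{q,u},{r,t},{r,u},{q,r,u}} V34={{p,q},{q,r},{q,s},{r,t},{r,u},{q,r,u}} V35={{p},{p,q},{p,s}} V45={{p,q}}
  V123={{r,t},{r,u},{q,r,u}} V124={{u},{q,t},{q,u},{r,t},{r,u},{q,r,u}} V134={{p,q},{q,r},{q,s},{r,t},{r,u},{q,r,u}} V135={{p,q}} V145={{p,q}} V234={{r,t},{r,u},{q,r,u}} V345={{p,q}}
  V1234={{r,t},{r,u},{q,r,u}} V1345={{p,q}}
components per intersection:
  V1: {{q},{r},{u},{p,q},{q,r},{q,s},{q,t},{q,u},{r,t},{r,u},{q,r,u}}
  V2: {{t},{q,t},{r,t}} {{u},{q,u},{r,u},{q,r,u}}
  V3: {{p},{s},{p,q},{p,s},{q,s}} {{r},{q,r},{r,t},{r,u},{q,r,u}}
  V4: {{q},{t},{u},{p,q},{q,r},{q,s},{q,t},{q,u},{r,t},{r,u},{q,r,u}}
  V5: {{p},{p,q},{p,s}}
  V12: {{u},{q,u},{r,u},{q,r,u}} {{q,t}} {{r,t}}
  V13: {{r},{q,r},{r,t},{r,u},{q,r,u}} {{p,q}} {{q,s}}
  V14: {{q},{u},{p,q},{q,r},{q,s},{q,t},{q,u},{r,u},{q,r,u}} {{r,t}}
  V15: {{p,q}}
  V23: {{r,t}} {{r,u},{q,r,u}}
  V24: {{t},{q,t},{r,t}} {{u},{q,u},{r,u},{q,r,u}}
  V34: {{p,q}} {{q,r},{r,u},{q,r,u}} {{q,s}} {{r,t}}
  V35: {{p},{p,q},{p,s}}
  V45: {{p,q}}
  V123: {{r,t}} {{r,u},{q,r,u}}
  V124: {{u},{q,u},{r,u},{q,r,u}} {{q,t}} {{r,t}}
  V134: {{p,q}} {{q,r},{r,u},{q,r,u}} {{q,s}} {{r,t}}
  V135: {{p,q}}
  V145: {{p,q}}
  V234: {{r,t}} {{r,u},{q,r,u}}
  V345: {{p,q}}
  V1234: {{r,t}} {{r,u},{q,r,u}}
  V1345: {{p,q}}
C dims 7,19,14,3; δ0: rk 6, SNF 1^6; δ1: rk 11, SNF 1^11; δ2: rk 3, SNF 1^3
degree 0: 7−6−0 = 1 → Ȟ^0 ≅ Z
degree 1: 19−11−6 = 2 → Ȟ^1 ≅ Z^2
degree 2: 14−3−11 = 0 → Ȟ^2 ≅ 0


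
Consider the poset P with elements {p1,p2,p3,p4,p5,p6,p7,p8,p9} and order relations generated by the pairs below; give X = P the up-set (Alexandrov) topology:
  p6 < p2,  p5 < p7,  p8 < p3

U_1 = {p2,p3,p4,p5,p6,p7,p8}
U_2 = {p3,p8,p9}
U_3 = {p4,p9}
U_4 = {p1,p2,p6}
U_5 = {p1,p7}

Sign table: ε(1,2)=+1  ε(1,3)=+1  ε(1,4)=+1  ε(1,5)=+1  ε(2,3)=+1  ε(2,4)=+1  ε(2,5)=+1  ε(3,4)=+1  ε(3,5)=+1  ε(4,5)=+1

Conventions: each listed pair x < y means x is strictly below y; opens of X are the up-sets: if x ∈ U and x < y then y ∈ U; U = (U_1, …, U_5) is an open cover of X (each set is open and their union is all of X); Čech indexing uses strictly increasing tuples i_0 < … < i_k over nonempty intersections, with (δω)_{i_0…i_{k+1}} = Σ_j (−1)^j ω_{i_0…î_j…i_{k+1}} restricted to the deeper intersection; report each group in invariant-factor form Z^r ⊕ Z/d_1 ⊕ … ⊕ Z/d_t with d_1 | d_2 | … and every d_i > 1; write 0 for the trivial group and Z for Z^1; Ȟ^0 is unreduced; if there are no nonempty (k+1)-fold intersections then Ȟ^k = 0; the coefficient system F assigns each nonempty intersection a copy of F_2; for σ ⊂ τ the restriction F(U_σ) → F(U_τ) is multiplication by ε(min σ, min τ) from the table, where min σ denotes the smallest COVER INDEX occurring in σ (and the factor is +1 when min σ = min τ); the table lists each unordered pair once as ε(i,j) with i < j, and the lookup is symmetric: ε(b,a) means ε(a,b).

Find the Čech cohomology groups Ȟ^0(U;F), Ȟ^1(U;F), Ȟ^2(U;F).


Ȟ^0 ≅ Z/2, Ȟ^1 ≅ Z/2 ⊕ Z/2, Ȟ^2 ≅ 0

nonempty overlaps:
  U12={p3,p8} U13={p4} U14={p2,p6} U15={p7} U23={p9} U45={p1}
C dims 5,6; δ0: rk_F2 4
degree 0: 5−4−0 = 1 → Ȟ^0 ≅ Z/2
degree 1: 6−0−4 = 2 → Ȟ^1 ≅ Z/2 ⊕ Z/2
degree 2: 0−0−0 = 0 → Ȟ^2 ≅ 0


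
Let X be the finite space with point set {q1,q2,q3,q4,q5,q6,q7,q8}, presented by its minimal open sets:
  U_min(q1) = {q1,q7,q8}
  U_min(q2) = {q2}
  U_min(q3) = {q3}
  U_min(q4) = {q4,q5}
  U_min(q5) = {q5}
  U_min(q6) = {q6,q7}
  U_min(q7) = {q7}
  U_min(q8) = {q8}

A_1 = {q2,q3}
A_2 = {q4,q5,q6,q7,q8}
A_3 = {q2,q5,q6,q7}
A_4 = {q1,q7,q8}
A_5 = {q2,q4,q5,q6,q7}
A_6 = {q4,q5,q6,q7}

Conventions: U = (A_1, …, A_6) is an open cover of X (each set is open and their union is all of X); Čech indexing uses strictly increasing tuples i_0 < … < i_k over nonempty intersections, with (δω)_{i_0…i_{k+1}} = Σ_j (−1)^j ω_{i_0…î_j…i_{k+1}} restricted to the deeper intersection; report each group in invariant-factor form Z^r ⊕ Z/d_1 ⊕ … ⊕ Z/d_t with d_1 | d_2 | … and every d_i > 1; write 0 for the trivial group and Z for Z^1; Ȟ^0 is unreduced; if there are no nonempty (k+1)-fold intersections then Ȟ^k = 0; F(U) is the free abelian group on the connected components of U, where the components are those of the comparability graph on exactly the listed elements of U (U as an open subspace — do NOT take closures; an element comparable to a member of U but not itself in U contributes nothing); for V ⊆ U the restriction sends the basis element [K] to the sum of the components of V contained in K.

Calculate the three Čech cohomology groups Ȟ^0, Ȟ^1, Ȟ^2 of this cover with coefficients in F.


nerve of the cover:
  A13={q2} A15={q2} A23={q5,q6,q7} A24={q7,q8} A25={q4,q5,q6,q7} A26={q4,q5,q6,q7} A34={q7} A35={q2,q5,q6,q7} A36={q5,q6,q7} A45={q7} A46={q7} A56={q4,q5,q6,q7}
  A135={q2} A234={q7} A235={q5,q6,q7} A236={q5,q6,q7} A245={q7} A246={q7} A256={q4,q5,q6,q7} A345={q7} A346={q7} A356={q5,q6,q7} A456={q7}
  A2345={q7} A2346={q7} A2356={q5,q6,q7} A2456={q7} A3456={q7}
  A23456={q7}
components per intersection:
  A1: {q2} {q3}
  A2: {q4,q5} {q6,q7} {q8}
  A3: {q2} {q5} {q6,q7}
  A4: {q1,q7,q8}
  A5: {q2} {q4,q5} {q6,q7}
  A6: {q4,q5} {q6,q7}
  A13: {q2}
  A15: {q2}
  A23: {q5} {q6,q7}
  A24: {q7} {q8}
  A25: {q4,q5} {q6,q7}
  A26: {q4,q5} {q6,q7}
  A34: {q7}
  A35: {q2} {q5} {q6,q7}
  A36: {q5} {q6,q7}
  A45: {q7}
  A46: {q7}
  A56: {q4,q5} {q6,q7}
  A135: {q2}
  A234: {q7}
  A235: {q5} {q6,q7}
  A236: {q5} {q6,q7}
  A245: {q7}
  A246: {q7}
  A256: {q4,q5} {q6,q7}
  A345: {q7}
  A346: {q7}
  A356: {q5} {q6,q7}
  A456: {q7}
  A2345: {q7}
  A2346: {q7}
  A2356: {q5} {q6,q7}
  A2456: {q7}
  A3456: {q7}
  A23456: {q7}
C dims 14,20,15,6; δ0: rk 10, SNF 1^10; δ1: rk 10, SNF 1^10; δ2: rk 5, SNF 1^5
Ȟ^0 = (14 − 10) − 0 = 4, so Ȟ^0 ≅ Z^4
Ȟ^1 = (20 − 10) − 10 = 0, so Ȟ^1 ≅ 0
Ȟ^2 = (15 − 5) − 10 = 0, so Ȟ^2 ≅ 0

Ȟ^0 = Z^4,  Ȟ^1 = 0,  Ȟ^2 = 0


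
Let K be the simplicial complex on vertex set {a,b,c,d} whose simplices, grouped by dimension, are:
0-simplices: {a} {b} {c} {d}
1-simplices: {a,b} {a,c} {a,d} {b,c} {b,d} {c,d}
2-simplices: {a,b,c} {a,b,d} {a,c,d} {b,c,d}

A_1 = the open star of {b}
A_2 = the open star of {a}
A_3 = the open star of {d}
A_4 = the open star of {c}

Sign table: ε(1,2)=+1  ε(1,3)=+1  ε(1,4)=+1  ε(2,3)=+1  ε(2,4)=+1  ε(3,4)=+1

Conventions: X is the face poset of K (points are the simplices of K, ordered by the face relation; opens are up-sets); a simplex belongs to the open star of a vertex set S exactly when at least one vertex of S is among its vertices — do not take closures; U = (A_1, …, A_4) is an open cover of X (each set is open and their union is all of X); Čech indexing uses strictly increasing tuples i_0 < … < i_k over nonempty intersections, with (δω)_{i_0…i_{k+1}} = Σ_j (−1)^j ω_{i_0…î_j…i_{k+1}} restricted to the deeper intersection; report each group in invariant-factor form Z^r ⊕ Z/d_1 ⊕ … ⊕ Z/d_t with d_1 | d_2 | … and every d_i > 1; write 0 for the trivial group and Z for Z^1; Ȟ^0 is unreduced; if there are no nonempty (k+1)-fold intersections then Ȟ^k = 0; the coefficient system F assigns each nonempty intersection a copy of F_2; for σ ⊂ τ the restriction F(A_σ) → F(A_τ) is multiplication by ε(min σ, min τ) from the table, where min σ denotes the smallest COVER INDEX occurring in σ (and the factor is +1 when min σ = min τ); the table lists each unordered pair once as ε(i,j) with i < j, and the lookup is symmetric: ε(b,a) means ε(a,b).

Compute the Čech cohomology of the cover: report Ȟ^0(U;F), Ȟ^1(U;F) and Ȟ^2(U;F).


nerve simplices:
  A1={{b},{a,b},{b,c},{b,d},{a,b,c},{a,b,d},{b,c,d}} A2={{a},{a,b},{a,c},{a,d},{a,b,c},{a,b,d},{a,c,d}} A3={{d},{a,d},{b,d},{c,d},{a,b,d},{a,c,d},{b,c,d}} A4={{c},{a,c},{b,c},{c,d},{a,b,c},{a,c,d},{b,c,d}}
  A12={{a,b},{a,b,c},{a,b,d}} A13={{b,d},{a,b,d},{b,c,d}} A14={{b,c},{a,b,c},{b,c,d}} A23={{a,d},{a,b,d},{a,c,d}} A24={{a,c},{a,b,c},{a,c,d}} A34={{c,d},{a,c,d},{b,c,d}}
  A123={{a,b,d}} A124={{a,b,c}} A134={{b,c,d}} A234={{a,c,d}}
C dims 4,6,4; δ0: rk_F2 3; δ1: rk_F2 3
degree 0: 4−3−0 = 1 → Ȟ^0 ≅ Z/2
degree 1: 6−3−3 = 0 → Ȟ^1 ≅ 0
degree 2: 4−0−3 = 1 → Ȟ^2 ≅ Z/2

Ȟ^0 ≅ Z/2; Ȟ^1 ≅ 0; Ȟ^2 ≅ Z/2


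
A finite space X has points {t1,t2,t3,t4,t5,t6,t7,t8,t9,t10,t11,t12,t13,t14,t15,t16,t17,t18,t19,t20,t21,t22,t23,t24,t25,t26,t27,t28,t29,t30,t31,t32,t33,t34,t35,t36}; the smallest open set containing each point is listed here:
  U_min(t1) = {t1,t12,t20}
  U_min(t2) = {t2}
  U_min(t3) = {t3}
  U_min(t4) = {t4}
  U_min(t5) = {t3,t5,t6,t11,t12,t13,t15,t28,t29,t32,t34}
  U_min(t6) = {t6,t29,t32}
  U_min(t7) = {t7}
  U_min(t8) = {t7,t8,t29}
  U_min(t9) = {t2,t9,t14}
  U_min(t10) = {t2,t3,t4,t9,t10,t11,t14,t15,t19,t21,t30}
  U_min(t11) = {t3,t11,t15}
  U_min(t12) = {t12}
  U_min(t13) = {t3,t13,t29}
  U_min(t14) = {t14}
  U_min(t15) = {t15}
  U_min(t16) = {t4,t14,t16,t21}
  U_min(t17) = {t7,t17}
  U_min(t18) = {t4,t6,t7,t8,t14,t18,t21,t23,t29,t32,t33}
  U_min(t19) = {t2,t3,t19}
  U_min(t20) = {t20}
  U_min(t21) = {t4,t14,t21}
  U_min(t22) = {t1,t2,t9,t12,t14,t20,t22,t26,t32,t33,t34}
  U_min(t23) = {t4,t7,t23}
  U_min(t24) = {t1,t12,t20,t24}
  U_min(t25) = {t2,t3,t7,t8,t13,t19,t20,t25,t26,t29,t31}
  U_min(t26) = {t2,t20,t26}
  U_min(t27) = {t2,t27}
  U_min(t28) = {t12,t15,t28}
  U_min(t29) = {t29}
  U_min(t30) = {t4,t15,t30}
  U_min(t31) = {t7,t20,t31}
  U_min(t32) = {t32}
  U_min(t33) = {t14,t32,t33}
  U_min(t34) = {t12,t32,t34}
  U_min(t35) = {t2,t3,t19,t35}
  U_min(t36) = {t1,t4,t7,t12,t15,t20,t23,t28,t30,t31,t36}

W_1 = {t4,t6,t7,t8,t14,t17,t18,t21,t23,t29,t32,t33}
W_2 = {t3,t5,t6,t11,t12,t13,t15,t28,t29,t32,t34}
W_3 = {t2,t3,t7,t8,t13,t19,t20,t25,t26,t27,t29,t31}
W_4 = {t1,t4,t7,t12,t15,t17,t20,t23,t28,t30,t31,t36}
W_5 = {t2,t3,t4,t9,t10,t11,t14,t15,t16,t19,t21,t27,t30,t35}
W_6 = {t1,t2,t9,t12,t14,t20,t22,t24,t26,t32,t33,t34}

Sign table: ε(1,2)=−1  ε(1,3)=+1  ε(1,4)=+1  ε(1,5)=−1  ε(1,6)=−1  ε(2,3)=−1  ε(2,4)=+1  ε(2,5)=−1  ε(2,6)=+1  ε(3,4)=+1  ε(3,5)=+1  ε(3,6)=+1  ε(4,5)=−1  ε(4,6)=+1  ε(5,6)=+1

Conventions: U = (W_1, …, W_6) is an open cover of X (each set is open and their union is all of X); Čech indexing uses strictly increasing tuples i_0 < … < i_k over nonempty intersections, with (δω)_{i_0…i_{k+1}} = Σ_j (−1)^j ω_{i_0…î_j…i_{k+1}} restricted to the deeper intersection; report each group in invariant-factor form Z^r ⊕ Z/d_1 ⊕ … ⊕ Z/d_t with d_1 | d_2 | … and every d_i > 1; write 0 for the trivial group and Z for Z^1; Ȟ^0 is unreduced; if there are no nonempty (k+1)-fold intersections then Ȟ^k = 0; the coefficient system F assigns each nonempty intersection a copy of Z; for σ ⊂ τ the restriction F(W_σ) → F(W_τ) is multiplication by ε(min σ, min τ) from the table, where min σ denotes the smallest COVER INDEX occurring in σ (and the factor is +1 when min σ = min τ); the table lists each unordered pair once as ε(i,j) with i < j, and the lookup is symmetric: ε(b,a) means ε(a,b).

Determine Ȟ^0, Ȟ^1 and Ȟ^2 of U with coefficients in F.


Ȟ^0 ≅ 0; Ȟ^1 ≅ Z/2; Ȟ^2 ≅ Z

nerve of the cover:
  W12={t6,t29,t32} W13={t7,t8,t29} W14={t4,t7,t17,t23} W15={t4,t14,t21} W16={t14,t32,t33} W23={t3,t13,t29} W24={t12,t15,t28} W25={t3,t11,t15} W26={t12,t32,t34} W34={t7,t20,t31} W35={t2,t3,t19,t27} W36={t2,t20,t26} W45={t4,t15,t30} W46={t1,t12,t20} W56={t2,t9,t14}
  W123={t29} W126={t32} W134={t7} W145={t4} W156={t14} W235={t3} W245={t15} W246={t12} W346={t20} W356={t2}
C dims 6,15,10; δ0: rk 6, SNF 1^5·2; δ1: rk 9, SNF 1^9
Ȟ^0 = (6 − 6) − 0 = 0, so Ȟ^0 ≅ 0
Ȟ^1 = (15 − 9) − 6 = 0 plus torsion [2], so Ȟ^1 ≅ Z/2
Ȟ^2 = (10 − 0) − 9 = 1, so Ȟ^2 ≅ Z


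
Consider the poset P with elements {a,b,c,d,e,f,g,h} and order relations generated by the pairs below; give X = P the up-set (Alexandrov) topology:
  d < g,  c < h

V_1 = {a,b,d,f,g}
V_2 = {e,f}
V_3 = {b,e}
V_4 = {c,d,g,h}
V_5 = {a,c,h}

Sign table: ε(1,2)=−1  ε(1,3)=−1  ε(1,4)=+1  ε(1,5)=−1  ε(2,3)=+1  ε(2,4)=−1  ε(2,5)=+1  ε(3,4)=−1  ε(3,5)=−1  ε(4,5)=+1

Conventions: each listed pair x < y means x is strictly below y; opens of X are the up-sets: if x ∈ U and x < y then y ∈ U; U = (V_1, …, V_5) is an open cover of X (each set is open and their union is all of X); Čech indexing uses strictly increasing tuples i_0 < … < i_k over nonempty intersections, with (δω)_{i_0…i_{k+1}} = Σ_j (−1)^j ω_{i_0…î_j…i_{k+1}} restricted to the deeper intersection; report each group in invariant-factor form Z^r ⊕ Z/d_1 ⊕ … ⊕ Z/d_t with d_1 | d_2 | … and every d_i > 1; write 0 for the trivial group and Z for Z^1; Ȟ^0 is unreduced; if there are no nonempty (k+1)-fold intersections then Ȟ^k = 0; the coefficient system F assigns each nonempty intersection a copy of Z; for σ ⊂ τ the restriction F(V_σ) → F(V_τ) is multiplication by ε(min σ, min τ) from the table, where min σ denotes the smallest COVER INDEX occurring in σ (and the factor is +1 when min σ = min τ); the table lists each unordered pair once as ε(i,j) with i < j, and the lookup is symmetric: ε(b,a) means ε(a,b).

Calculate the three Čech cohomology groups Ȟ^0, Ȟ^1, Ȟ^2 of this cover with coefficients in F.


Ȟ^0 = 0, Ȟ^1 = Z ⊕ Z/2 and Ȟ^2 = 0

nerve of the cover:
  V12={f} V13={b} V14={d,g} V15={a} V23={e} V45={c,h}
C dims 5,6; δ0: rk 5, SNF 1^4·2
Ȟ^0 = (5 − 5) − 0 = 0, so Ȟ^0 ≅ 0
Ȟ^1 = (6 − 0) − 5 = 1 plus torsion [2], so Ȟ^1 ≅ Z ⊕ Z/2
Ȟ^2 = (0 − 0) − 0 = 0, so Ȟ^2 ≅ 0


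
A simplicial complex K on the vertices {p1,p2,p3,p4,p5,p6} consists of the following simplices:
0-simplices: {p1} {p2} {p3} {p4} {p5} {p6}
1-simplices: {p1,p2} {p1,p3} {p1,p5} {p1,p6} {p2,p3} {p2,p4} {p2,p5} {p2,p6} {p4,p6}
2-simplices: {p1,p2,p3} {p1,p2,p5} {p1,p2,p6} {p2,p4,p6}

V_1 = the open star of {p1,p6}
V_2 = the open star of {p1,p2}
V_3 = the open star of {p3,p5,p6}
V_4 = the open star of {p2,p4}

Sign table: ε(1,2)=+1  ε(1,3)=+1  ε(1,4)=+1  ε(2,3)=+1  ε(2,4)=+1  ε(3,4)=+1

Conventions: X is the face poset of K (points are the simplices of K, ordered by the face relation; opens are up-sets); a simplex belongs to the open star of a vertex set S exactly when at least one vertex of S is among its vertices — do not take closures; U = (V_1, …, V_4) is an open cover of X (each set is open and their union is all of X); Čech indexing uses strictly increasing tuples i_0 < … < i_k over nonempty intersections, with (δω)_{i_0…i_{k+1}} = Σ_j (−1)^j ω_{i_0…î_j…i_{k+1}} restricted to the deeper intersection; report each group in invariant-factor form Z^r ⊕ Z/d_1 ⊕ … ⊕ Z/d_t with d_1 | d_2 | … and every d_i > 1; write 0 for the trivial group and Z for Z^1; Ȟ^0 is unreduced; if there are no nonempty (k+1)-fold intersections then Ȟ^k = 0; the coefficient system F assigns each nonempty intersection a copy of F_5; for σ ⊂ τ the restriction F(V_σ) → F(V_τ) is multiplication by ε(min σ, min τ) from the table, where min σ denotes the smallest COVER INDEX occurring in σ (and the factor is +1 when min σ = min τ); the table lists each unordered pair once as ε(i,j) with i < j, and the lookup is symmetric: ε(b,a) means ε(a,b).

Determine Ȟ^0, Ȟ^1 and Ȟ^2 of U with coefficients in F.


cover nerve:
  V1={{p1},{p6},{p1,p2},{p1,p3},{p1,p5},{p1,p6},{p2,p6},{p4,p6},{p1,p2,p3},{p1,p2,p5},{p1,p2,p6},{p2,p4,p6}} V2={{p1},{p2},{p1,p2},{p1,p3},{p1,p5},{p1,p6},{p2,p3},{p2,p4},{p2,p5},{p2,p6},{p1,p2,p3},{p1,p2,p5},{p1,p2,p6},{p2,p4,p6}} V3={{p3},{p5},{p6},{p1,p3},{p1,p5},{p1,p6},{p2,p3},{p2,p5},{p2,p6},{p4,p6},{p1,p2,p3},{p1,p2,p5},{p1,p2,p6},{p2,p4,p6}} V4={{p2},{p4},{p1,p2},{p2,p3},{p2,p4},{p2,p5},{p2,p6},{p4,p6},{p1,p2,p3},{p1,p2,p5},{p1,p2,p6},{p2,p4,p6}}
  V12={{p1},{p1,p2},{p1,p3},{p1,p5},{p1,p6},{p2,p6},{p1,p2,p3},{p1,p2,p5},{p1,p2,p6},{p2,p4,p6}} V13={{p6},{p1,p3},{p1,p5},{p1,p6},{p2,p6},{p4,p6},{p1,p2,p3},{p1,p2,p5},{p1,p2,p6},{p2,p4,p6}} V14={{p1,p2},{p2,p6},{p4,p6},{p1,p2,p3},{p1,p2,p5},{p1,p2,p6},{p2,p4,p6}} V23={{p1,p3},{p1,p5},{p1,p6},{p2,p3},{p2,p5},{p2,p6},{p1,p2,p3},{p1,p2,p5},{p1,p2,p6},{p2,p4,p6}} V24={{p2},{p1,p2},{p2,p3},{p2,p4},{p2,p5},{p2,p6},{p1,p2,p3},{p1,p2,p5},{p1,p2,p6},{p2,p4,p6}} V34={{p2,p3},{p2,p5},{p2,p6},{p4,p6},{p1,p2,p3},{p1,p2,p5},{p1,p2,p6},{p2,p4,p6}}
  V123={{p1,p3},{p1,p5},{p1,p6},{p2,p6},{p1,p2,p3},{p1,p2,p5},{p1,p2,p6},{p2,p4,p6}} V124={{p1,p2},{p2,p6},{p1,p2,p3},{p1,p2,p5},{p1,p2,p6},{p2,p4,p6}} V134={{p2,p6},{p4,p6},{p1,p2,p3},{p1,p2,p5},{p1,p2,p6},{p2,p4,p6}} V234={{p2,p3},{p2,p5},{p2,p6},{p1,p2,p3},{p1,p2,p5},{p1,p2,p6},{p2,p4,p6}}
  V1234={{p2,p6},{p1,p2,p3},{p1,p2,p5},{p1,p2,p6},{p2,p4,p6}}
C dims 4,6,4,1; δ0: rk_F5 3; δ1: rk_F5 3; δ2: rk_F5 1
Ȟ^0: (4−3)−0=1 ⇒ Z/5
Ȟ^1: (6−3)−3=0 ⇒ 0
Ȟ^2: (4−1)−3=0 ⇒ 0

Ȟ^0(U;F) ≅ Z/5, Ȟ^1(U;F) ≅ 0 and Ȟ^2(U;F) ≅ 0


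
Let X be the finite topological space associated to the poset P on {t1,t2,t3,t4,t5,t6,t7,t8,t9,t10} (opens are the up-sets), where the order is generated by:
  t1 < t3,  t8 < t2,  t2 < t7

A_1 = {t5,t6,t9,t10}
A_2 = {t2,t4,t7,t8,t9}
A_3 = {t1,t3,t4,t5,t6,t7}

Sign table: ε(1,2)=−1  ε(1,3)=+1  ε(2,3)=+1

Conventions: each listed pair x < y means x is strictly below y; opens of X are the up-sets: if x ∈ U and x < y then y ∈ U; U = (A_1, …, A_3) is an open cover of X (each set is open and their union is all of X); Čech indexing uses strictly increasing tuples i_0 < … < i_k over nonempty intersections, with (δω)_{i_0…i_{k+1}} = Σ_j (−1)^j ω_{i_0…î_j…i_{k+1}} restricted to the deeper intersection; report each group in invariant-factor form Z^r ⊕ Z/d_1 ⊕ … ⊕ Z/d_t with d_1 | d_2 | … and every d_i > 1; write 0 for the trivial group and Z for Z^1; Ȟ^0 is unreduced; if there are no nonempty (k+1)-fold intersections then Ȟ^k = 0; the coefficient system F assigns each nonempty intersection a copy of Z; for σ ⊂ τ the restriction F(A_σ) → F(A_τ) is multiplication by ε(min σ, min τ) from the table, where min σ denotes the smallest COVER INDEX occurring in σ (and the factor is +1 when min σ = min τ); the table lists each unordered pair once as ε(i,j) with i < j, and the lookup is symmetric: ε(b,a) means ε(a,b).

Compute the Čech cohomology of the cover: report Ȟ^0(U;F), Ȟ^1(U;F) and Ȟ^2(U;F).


intersection data:
  A12={t9} A13={t5,t6} A23={t4,t7}
C dims 3,3; δ0: rk 3, SNF 1^2·2
Ȟ^0 = (3 − 3) − 0 = 0, so Ȟ^0 ≅ 0
Ȟ^1 = (3 − 0) − 3 = 0 plus torsion [2], so Ȟ^1 ≅ Z/2
Ȟ^2 = (0 − 0) − 0 = 0, so Ȟ^2 ≅ 0

Ȟ^0(U;F) ≅ 0, Ȟ^1(U;F) ≅ Z/2 and Ȟ^2(U;F) ≅ 0
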